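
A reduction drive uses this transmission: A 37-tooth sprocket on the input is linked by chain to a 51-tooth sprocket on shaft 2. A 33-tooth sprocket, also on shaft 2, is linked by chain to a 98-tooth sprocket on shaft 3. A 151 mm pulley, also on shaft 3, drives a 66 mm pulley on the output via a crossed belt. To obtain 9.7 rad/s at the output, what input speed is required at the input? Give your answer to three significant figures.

17.4 rad/s

Overall ratio R = 1.3784 × 2.9697 × 0.43709 = 1.7892.
Required input speed = output speed × R = 9.7 × 1.7892 = 17.355 rad/s.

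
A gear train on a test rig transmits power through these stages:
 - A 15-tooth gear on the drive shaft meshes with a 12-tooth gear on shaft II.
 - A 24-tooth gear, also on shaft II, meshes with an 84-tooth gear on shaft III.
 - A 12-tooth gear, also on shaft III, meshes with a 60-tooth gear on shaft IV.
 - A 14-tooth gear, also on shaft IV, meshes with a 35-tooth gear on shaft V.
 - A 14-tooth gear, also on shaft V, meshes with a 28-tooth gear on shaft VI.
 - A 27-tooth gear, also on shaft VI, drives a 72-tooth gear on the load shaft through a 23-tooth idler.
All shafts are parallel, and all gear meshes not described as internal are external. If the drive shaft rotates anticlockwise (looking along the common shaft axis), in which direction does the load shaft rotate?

clockwise

the drive shaft → shaft II: external mesh, 1 reversal → CW.
shaft II → shaft III: external mesh, 1 reversal → CCW.
shaft III → shaft IV: external mesh, 1 reversal → CW.
shaft IV → shaft V: external mesh, 1 reversal → CCW.
shaft V → shaft VI: external mesh, 1 reversal → CW.
shaft VI → the load shaft: driver → idler → driven is 2 external meshes, 2 reversals → CW.
7 reversals in total — an odd number — so the load shaft turns opposite to the drive shaft.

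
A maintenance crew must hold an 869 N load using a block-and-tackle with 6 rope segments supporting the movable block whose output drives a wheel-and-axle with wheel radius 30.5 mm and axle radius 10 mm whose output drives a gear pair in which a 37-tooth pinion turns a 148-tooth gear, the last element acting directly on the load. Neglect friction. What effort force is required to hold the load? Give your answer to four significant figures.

Block-and-tackle MA = number of supporting rope parts = 6.
Wheel-and-axle MA = R/r = 30.5/10 = 3.05.
Gear pair MA = 148/37 = 4.
Combined ideal MA = 6 × 3.05 × 4 = 73.2.
Effort = load / MA = 869 / 73.2 = 11.872 N.

11.87 N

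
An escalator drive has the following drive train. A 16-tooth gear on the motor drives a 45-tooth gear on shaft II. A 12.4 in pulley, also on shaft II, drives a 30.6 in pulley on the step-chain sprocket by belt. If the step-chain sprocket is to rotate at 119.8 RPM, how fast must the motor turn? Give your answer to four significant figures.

831.5 RPM

Overall ratio R = 2.8125 × 2.4677 = 6.9405.
Required input speed = output speed × R = 119.8 × 6.9405 = 831.47 RPM.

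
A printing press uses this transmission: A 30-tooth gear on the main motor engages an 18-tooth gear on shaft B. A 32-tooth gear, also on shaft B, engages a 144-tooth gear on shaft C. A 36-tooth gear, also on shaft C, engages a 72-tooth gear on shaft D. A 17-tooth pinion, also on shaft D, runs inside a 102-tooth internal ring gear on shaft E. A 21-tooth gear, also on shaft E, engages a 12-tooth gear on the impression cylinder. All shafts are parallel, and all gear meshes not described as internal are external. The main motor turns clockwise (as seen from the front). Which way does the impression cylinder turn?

clockwise

the main motor → shaft B: external mesh, 1 reversal → CCW.
shaft B → shaft C: external mesh, 1 reversal → CW.
shaft C → shaft D: external mesh, 1 reversal → CCW.
shaft D → shaft E: internal mesh, same direction → CCW.
shaft E → the impression cylinder: external mesh, 1 reversal → CW.
4 reversals in total — an even number — so the impression cylinder turns the same way as the main motor.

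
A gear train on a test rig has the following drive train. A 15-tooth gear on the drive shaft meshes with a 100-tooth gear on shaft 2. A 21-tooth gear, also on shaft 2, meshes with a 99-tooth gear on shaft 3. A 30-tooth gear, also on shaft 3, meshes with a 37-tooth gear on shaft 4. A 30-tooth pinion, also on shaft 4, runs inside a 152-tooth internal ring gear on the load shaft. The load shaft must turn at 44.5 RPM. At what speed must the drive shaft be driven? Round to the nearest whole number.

8740 RPM

Overall ratio R = 6.6667 × 4.7143 × 1.2333 × 5.0667 = 196.39.
Required input speed = output speed × R = 44.5 × 196.39 = 8739.5 RPM.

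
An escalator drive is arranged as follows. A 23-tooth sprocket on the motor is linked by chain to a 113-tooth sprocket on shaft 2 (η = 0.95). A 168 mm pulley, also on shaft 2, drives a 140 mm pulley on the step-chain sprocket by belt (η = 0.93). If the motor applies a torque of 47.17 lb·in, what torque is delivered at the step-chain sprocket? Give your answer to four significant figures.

chain 113/23 = 4.913 → τ = 47.17·4.913·0.95 = 220.16 lb·in
belt 140/168 = 0.83333 → τ = 220.16·0.83333·0.93 = 170.62 lb·in

170.6 lb·in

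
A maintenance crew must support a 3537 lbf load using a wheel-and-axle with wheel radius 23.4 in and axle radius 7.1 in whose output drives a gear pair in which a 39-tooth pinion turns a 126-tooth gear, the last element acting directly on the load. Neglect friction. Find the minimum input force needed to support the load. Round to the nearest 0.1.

Wheel-and-axle MA = R/r = 23.4/7.1 = 3.2958.
Gear pair MA = 126/39 = 3.2308.
Combined ideal MA = 3.2958 × 3.2308 = 10.648.
Effort = load / MA = 3537 / 10.648 = 332.18 lbf.

332.2 lbf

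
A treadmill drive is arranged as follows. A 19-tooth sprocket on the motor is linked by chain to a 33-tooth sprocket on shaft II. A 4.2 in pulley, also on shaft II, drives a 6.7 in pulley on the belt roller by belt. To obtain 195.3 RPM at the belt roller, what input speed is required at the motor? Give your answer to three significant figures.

541 RPM

Overall ratio R = 1.7368 × 1.5952 = 2.7707.
Required input speed = output speed × R = 195.3 × 2.7707 = 541.11 RPM.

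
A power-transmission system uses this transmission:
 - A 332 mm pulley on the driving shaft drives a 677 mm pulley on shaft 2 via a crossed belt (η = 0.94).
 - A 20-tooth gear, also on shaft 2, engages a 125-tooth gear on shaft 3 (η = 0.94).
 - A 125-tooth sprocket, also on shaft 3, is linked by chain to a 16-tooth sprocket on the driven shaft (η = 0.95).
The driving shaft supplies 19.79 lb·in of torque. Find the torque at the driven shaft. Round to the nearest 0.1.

27.1 lb·in

Belt: ratio = 677/332 = 2.0392; torque at shaft 2 = 19.79 × 2.0392 × 0.94 = 37.934 lb·in.
Gear mesh: ratio = 125/20 = 6.25; torque at shaft 3 = 37.934 × 6.25 × 0.94 = 222.86 lb·in.
Chain: ratio = 16/125 = 0.128; torque at the driven shaft = 222.86 × 0.128 × 0.95 = 27.1 lb·in.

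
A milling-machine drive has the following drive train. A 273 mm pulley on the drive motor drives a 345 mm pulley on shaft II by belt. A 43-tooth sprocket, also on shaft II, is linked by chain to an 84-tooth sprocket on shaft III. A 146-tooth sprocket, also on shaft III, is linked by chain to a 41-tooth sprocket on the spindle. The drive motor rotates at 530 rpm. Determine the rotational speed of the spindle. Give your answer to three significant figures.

765 rpm

belt 345/273 = 1.2637 → 530/1.2637 = 419.39 rpm
chain 84/43 = 1.9535 → 419.39/1.9535 = 214.69 rpm
chain 41/146 = 0.28082 → 214.69/0.28082 = 764.5 rpm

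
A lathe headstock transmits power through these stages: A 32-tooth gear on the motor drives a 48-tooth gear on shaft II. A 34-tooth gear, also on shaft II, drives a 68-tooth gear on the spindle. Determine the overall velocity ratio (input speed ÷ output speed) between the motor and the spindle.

3

Each stage contributes driven/driver: gear mesh 48/32 = 1.5, gear mesh 68/34 = 2.
Overall: 1.5 × 2 = 3.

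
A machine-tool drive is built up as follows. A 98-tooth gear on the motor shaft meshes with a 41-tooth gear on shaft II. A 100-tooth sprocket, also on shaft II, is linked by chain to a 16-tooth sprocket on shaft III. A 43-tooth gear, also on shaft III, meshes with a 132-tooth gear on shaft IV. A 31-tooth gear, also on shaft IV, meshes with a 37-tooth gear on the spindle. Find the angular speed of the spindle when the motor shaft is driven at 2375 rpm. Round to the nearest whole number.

9684 rpm

Gear mesh: ratio = 41/98 = 0.41837, so shaft II turns at 2375 / 0.41837 = 5676.8 rpm.
Chain: ratio = 16/100 = 0.16, so shaft III turns at 5676.8 / 0.16 = 35480 rpm.
Gear mesh: ratio = 132/43 = 3.0698, so shaft IV turns at 35480 / 3.0698 = 11558 rpm.
Gear mesh: ratio = 37/31 = 1.1935, so the spindle turns at 11558 / 1.1935 = 9683.7 rpm.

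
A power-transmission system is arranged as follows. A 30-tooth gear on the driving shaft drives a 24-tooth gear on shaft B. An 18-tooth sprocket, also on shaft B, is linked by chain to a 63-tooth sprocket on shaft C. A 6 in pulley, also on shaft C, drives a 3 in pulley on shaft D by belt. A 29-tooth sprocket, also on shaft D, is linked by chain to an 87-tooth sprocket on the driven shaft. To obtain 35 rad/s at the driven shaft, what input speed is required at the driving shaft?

Overall ratio R = 0.8 × 3.5 × 0.5 × 3 = 4.2.
Required input speed = output speed × R = 35 × 4.2 = 147 rad/s.

147 rad/s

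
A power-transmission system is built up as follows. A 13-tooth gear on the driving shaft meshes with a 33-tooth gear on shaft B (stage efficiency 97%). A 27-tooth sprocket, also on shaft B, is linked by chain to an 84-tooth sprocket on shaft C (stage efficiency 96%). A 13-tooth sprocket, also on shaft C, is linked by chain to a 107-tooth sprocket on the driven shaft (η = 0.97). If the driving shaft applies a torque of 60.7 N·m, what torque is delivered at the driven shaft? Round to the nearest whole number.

After the gear mesh (33/13): 60.7 × 2.5385 × 0.97 = 149.46 N·m
After the chain (84/27): 149.46 × 3.1111 × 0.96 = 446.39 N·m
After the chain (107/13): 446.39 × 8.2308 × 0.97 = 3563.9 N·m

3564 N·m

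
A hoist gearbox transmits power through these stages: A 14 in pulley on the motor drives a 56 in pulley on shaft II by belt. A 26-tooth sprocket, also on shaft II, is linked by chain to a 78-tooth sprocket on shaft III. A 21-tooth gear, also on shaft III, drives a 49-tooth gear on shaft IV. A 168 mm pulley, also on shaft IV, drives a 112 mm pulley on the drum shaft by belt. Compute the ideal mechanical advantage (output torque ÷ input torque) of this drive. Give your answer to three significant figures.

Each stage contributes driven/driver: belt 56/14 = 4, chain 78/26 = 3, gear mesh 49/21 = 2.3333, belt 112/168 = 0.66667.
Overall: 4 × 3 × 2.3333 × 0.66667 = 18.667.

18.7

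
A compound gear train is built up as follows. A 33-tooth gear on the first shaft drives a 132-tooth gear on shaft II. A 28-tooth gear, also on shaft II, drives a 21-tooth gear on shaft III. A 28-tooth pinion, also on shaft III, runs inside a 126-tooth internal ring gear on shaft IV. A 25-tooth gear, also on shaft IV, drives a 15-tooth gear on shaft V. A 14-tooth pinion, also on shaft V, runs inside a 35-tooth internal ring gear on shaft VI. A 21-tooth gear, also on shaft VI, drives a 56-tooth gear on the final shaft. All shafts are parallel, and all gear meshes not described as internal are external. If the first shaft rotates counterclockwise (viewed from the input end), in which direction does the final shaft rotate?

counterclockwise

the first shaft → shaft II: external mesh, 1 reversal → CW.
shaft II → shaft III: external mesh, 1 reversal → CCW.
shaft III → shaft IV: internal mesh, same direction → CCW.
shaft IV → shaft V: external mesh, 1 reversal → CW.
shaft V → shaft VI: internal mesh, same direction → CW.
shaft VI → the final shaft: external mesh, 1 reversal → CCW.
4 reversals in total — an even number — so the final shaft turns the same way as the first shaft.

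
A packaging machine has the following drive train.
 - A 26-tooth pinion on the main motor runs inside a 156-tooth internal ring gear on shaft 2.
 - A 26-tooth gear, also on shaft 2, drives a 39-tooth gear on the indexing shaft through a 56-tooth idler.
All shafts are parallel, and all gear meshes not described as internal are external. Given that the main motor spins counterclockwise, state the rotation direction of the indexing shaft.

counterclockwise

the main motor → shaft 2: internal mesh, same direction → CCW.
shaft 2 → the indexing shaft: driver → idler → driven is 2 external meshes, 2 reversals → CCW.
2 reversals in total — an even number — so the indexing shaft turns the same way as the main motor.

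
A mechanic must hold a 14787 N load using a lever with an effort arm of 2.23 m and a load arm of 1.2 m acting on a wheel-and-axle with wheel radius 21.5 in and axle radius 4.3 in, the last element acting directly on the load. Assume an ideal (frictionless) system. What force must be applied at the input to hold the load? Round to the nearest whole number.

Lever MA = effort arm / load arm = 2.23/1.2 = 1.8583.
Wheel-and-axle MA = R/r = 21.5/4.3 = 5.
Combined ideal MA = 1.8583 × 5 = 9.2917.
Effort = load / MA = 14787 / 9.2917 = 1591.4 N.

1591 N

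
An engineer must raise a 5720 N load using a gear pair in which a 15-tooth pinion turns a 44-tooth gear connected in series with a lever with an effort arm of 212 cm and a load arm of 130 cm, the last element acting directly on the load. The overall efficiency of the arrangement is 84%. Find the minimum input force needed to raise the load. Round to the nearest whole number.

1424 N

Gear pair MA = 44/15 = 2.9333.
Lever MA = effort arm / load arm = 212/130 = 1.6308.
Combined ideal MA = 2.9333 × 1.6308 = 4.7836.
Actual MA = 4.7836 × 0.84 = 4.0182.
Effort = load / actual MA = 5720 / 4.0182 = 1423.5 N.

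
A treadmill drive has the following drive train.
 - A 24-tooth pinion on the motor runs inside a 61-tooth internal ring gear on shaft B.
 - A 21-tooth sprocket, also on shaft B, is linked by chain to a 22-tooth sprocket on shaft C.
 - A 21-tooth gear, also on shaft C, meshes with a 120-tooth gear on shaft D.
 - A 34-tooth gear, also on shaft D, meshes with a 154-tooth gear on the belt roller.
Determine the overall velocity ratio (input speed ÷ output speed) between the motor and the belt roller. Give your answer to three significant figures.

Each stage contributes driven/driver: internal gear 61/24 = 2.5417, chain 22/21 = 1.0476, gear mesh 120/21 = 5.7143, gear mesh 154/34 = 4.5294.
Overall: 2.5417 × 1.0476 × 5.7143 × 4.5294 = 68.917.

68.9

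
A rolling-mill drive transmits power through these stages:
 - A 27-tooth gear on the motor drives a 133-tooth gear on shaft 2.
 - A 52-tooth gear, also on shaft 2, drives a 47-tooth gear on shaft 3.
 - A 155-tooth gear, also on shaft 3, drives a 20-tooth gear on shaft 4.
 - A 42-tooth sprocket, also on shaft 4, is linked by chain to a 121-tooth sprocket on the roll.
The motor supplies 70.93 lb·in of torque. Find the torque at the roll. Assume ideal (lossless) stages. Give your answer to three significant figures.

117 lb·in

Gear mesh: ratio = 133/27 = 4.9259; torque at shaft 2 = 70.93 × 4.9259 = 349.4 lb·in.
Gear mesh: ratio = 47/52 = 0.90385; torque at shaft 3 = 349.4 × 0.90385 = 315.8 lb·in.
Gear mesh: ratio = 20/155 = 0.12903; torque at shaft 4 = 315.8 × 0.12903 = 40.748 lb·in.
Chain: ratio = 121/42 = 2.881; torque at the roll = 40.748 × 2.881 = 117.39 lb·in.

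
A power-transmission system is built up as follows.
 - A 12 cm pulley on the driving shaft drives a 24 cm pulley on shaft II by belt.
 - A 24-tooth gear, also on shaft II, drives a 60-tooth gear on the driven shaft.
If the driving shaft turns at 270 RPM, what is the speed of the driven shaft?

54 RPM

the driving shaft → shaft II (belt, 24/12): 270 ÷ 2 = 135 RPM
shaft II → the driven shaft (gear mesh, 60/24): 135 ÷ 2.5 = 54 RPM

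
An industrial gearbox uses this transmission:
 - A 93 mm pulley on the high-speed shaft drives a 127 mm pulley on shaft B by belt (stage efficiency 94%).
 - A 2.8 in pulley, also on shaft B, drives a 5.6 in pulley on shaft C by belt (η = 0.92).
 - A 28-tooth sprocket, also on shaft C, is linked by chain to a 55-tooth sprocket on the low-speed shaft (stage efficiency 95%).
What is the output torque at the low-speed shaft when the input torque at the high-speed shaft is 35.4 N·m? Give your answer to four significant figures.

belt 127/93 = 1.3656 → τ = 35.4·1.3656·0.94 = 45.441 N·m
belt 5.6/2.8 = 2 → τ = 45.441·2·0.92 = 83.612 N·m
chain 55/28 = 1.9643 → τ = 83.612·1.9643·0.95 = 156.03 N·m

156.0 N·m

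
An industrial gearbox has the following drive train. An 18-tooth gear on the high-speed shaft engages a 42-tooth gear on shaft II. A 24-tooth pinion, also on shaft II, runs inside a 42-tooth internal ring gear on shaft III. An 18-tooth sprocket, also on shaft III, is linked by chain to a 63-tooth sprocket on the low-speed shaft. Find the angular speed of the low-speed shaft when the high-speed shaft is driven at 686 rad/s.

48 rad/s

gear mesh 42/18 = 2.3333 → 686/2.3333 = 294 rad/s
internal gear 42/24 = 1.75 → 294/1.75 = 168 rad/s
chain 63/18 = 3.5 → 168/3.5 = 48 rad/s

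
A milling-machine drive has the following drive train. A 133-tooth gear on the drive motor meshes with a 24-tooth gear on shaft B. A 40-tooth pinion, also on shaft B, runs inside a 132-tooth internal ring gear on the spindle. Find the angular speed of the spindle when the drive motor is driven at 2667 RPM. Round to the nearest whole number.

the drive motor → shaft B (gear mesh, 24/133): 2667 ÷ 0.18045 = 14780 RPM
shaft B → the spindle (internal gear, 132/40): 14780 ÷ 3.3 = 4478.7 RPM

4479 RPM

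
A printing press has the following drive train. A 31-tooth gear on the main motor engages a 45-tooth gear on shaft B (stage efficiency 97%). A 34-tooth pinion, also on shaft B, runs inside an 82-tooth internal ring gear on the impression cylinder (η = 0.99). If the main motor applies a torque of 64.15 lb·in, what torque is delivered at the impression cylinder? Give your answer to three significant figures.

216 lb·in

gear mesh 45/31 = 1.4516 → τ = 64.15·1.4516·0.97 = 90.327 lb·in
internal gear 82/34 = 2.4118 → τ = 90.327·2.4118·0.99 = 215.67 lb·in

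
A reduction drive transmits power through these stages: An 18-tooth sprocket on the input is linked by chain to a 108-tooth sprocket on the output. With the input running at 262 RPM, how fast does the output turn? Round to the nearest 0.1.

the input → the output (chain, 108/18): 262 ÷ 6 = 43.667 RPM

43.7 RPM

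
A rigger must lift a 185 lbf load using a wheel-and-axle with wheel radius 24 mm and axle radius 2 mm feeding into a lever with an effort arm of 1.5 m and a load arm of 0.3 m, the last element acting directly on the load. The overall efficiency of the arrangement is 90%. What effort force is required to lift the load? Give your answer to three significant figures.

Wheel-and-axle MA = R/r = 24/2 = 12.
Lever MA = effort arm / load arm = 1.5/0.3 = 5.
Combined ideal MA = 12 × 5 = 60.
Actual MA = 60 × 0.90 = 54.
Effort = load / actual MA = 185 / 54 = 3.4259 lbf.

3.43 lbf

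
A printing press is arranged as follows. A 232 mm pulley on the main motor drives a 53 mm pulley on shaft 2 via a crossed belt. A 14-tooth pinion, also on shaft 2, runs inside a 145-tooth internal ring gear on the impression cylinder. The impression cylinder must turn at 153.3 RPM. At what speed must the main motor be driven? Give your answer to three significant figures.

363 RPM

Overall ratio R = 0.22845 × 10.357 = 2.3661.
Required input speed = output speed × R = 153.3 × 2.3661 = 362.72 RPM.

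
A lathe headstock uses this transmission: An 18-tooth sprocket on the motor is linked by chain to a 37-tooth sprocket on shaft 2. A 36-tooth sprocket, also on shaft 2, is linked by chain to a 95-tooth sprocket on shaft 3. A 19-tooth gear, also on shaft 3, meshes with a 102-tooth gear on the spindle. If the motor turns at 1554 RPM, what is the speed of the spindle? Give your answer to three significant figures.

53.4 RPM

Chain: ratio = 37/18 = 2.0556, so shaft 2 turns at 1554 / 2.0556 = 756 RPM.
Chain: ratio = 95/36 = 2.6389, so shaft 3 turns at 756 / 2.6389 = 286.48 RPM.
Gear mesh: ratio = 102/19 = 5.3684, so the spindle turns at 286.48 / 5.3684 = 53.365 RPM.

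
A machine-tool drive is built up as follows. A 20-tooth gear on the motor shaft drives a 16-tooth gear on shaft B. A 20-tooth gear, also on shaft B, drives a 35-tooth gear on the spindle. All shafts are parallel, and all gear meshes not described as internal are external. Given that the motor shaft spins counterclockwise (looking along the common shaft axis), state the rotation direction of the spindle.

counterclockwise

the motor shaft → shaft B: external mesh, 1 reversal → CW.
shaft B → the spindle: external mesh, 1 reversal → CCW.
2 reversals in total — an even number — so the spindle turns the same way as the motor shaft.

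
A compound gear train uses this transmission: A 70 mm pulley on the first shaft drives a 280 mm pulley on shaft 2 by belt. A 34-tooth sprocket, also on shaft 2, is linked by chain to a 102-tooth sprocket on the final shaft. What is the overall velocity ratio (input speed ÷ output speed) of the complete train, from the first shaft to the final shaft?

Each stage contributes driven/driver: belt 280/70 = 4, chain 102/34 = 3.
Overall: 4 × 3 = 12.

12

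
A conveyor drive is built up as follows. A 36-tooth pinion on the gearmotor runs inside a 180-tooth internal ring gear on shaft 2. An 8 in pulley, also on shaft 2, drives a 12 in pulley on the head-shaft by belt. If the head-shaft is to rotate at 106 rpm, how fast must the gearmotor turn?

795 rpm

Overall ratio R = 5 × 1.5 = 7.5.
Required input speed = output speed × R = 106 × 7.5 = 795 rpm.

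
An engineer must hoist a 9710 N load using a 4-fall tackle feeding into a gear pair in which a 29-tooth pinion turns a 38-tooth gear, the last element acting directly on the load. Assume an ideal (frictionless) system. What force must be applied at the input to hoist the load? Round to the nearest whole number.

1853 N

Block-and-tackle MA = number of supporting rope parts = 4.
Gear pair MA = 38/29 = 1.3103.
Combined ideal MA = 4 × 1.3103 = 5.2414.
Effort = load / MA = 9710 / 5.2414 = 1852.6 N.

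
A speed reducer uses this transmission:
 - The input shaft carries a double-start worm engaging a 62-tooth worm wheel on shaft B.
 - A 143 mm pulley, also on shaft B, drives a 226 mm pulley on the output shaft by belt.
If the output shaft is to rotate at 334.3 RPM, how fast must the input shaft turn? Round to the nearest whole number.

Overall ratio R = 31 × 1.5804 = 48.993.
Required input speed = output speed × R = 334.3 × 48.993 = 16378 RPM.

16378 RPM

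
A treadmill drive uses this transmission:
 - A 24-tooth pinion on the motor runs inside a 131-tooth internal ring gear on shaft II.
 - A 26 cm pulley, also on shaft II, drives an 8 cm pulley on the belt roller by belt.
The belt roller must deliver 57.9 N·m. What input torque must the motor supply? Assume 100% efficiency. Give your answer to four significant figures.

Overall ratio R = 5.4583 × 0.30769 = 1.6795.
Input torque = output torque / R = 57.9 / 1.6795 = 34.475 N·m.

34.47 N·m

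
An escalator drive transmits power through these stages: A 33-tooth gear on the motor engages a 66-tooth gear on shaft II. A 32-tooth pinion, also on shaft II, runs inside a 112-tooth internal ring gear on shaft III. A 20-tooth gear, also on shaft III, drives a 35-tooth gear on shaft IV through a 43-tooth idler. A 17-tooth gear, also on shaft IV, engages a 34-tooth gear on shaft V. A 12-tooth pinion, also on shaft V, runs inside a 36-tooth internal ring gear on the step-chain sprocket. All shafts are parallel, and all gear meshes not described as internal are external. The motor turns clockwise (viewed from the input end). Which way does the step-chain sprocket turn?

the motor → shaft II: external mesh, 1 reversal → CCW.
shaft II → shaft III: internal mesh, same direction → CCW.
shaft III → shaft IV: driver → idler → driven is 2 external meshes, 2 reversals → CCW.
shaft IV → shaft V: external mesh, 1 reversal → CW.
shaft V → the step-chain sprocket: internal mesh, same direction → CW.
4 reversals in total — an even number — so the step-chain sprocket turns the same way as the motor.

clockwise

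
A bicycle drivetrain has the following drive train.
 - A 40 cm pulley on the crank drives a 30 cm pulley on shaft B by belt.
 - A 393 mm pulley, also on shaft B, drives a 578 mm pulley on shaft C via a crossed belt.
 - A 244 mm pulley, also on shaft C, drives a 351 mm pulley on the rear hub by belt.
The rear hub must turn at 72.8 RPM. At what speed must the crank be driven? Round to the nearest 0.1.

Overall ratio R = 0.75 × 1.4707 × 1.4385 = 1.5868.
Required input speed = output speed × R = 72.8 × 1.5868 = 115.52 RPM.

115.5 RPM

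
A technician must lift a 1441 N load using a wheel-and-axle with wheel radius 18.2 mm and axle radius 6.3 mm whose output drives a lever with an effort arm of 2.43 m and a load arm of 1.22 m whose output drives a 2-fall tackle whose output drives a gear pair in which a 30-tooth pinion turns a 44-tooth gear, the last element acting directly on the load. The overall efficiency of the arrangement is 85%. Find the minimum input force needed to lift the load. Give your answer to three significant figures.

Wheel-and-axle MA = R/r = 18.2/6.3 = 2.8889.
Lever MA = effort arm / load arm = 2.43/1.22 = 1.9918.
Block-and-tackle MA = number of supporting rope parts = 2.
Gear pair MA = 44/30 = 1.4667.
Combined ideal MA = 2.8889 × 1.9918 × 2 × 1.4667 = 16.879.
Actual MA = 16.879 × 0.85 = 14.347.
Effort = load / actual MA = 1441 / 14.347 = 100.44 N.

100 N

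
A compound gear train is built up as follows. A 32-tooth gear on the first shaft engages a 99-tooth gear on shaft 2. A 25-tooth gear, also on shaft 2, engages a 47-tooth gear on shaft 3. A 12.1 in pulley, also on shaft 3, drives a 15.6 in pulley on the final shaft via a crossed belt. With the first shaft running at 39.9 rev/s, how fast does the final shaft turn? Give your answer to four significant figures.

gear mesh 99/32 = 3.0938 → 39.9/3.0938 = 12.897 rev/s
gear mesh 47/25 = 1.88 → 12.897/1.88 = 6.8601 rev/s
belt 15.6/12.1 = 1.2893 → 6.8601/1.2893 = 5.321 rev/s

5.321 rev/s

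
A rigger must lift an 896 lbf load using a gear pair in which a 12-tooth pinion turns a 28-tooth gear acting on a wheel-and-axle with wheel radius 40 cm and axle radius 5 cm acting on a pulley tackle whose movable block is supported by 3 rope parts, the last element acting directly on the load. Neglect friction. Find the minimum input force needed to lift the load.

16 lbf

Gear pair MA = 28/12 = 2.3333.
Wheel-and-axle MA = R/r = 40/5 = 8.
Block-and-tackle MA = number of supporting rope parts = 3.
Combined ideal MA = 2.3333 × 8 × 3 = 56.
Effort = load / MA = 896 / 56 = 16 lbf.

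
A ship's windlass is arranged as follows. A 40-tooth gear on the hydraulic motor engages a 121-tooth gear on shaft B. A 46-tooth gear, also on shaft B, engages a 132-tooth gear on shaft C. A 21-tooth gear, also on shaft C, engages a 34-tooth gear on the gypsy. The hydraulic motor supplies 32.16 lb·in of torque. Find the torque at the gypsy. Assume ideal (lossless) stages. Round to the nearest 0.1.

Gear mesh: ratio = 121/40 = 3.025; torque at shaft B = 32.16 × 3.025 = 97.284 lb·in.
Gear mesh: ratio = 132/46 = 2.8696; torque at shaft C = 97.284 × 2.8696 = 279.16 lb·in.
Gear mesh: ratio = 34/21 = 1.619; torque at the gypsy = 279.16 × 1.619 = 451.98 lb·in.

452.0 lb·in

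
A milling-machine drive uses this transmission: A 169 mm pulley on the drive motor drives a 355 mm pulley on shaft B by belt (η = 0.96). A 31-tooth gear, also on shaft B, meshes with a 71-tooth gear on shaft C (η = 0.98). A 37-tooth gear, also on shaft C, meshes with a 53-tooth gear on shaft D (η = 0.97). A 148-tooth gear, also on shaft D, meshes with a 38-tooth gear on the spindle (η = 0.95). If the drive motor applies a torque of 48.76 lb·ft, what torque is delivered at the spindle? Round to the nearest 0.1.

74.8 lb·ft

Belt: ratio = 355/169 = 2.1006; torque at shaft B = 48.76 × 2.1006 × 0.96 = 98.328 lb·ft.
Gear mesh: ratio = 71/31 = 2.2903; torque at shaft C = 98.328 × 2.2903 × 0.98 = 220.7 lb·ft.
Gear mesh: ratio = 53/37 = 1.4324; torque at shaft D = 220.7 × 1.4324 × 0.97 = 306.65 lb·ft.
Gear mesh: ratio = 38/148 = 0.25676; torque at the spindle = 306.65 × 0.25676 × 0.95 = 74.798 lb·ft.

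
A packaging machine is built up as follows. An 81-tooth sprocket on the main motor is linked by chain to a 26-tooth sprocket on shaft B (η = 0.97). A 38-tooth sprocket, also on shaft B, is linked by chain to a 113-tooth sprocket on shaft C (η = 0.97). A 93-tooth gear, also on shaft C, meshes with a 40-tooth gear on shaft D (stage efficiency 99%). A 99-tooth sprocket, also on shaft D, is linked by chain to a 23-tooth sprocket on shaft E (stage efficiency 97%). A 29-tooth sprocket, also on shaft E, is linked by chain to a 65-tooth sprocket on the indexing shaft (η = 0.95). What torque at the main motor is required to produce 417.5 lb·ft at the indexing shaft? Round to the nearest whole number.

Overall ratio R = 0.32099 × 2.9737 × 0.43011 × 0.23232 × 2.2414 = 0.21378; overall efficiency η = 0.97 × 0.97 × 0.99 × 0.97 × 0.95 = 0.8584.
Input torque = output torque / (R × η) = 417.5 / (0.21378 × 0.8584) = 2275.2 lb·ft.

2275 lb·ft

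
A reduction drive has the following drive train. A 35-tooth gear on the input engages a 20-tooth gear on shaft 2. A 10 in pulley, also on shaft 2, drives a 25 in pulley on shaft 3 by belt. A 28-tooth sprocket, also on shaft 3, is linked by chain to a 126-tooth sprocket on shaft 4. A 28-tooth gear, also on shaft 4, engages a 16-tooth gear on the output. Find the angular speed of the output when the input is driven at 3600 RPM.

980 RPM

the input → shaft 2 (gear mesh, 20/35): 3600 ÷ 0.57143 = 6300 RPM
shaft 2 → shaft 3 (belt, 25/10): 6300 ÷ 2.5 = 2520 RPM
shaft 3 → shaft 4 (chain, 126/28): 2520 ÷ 4.5 = 560 RPM
shaft 4 → the output (gear mesh, 16/28): 560 ÷ 0.57143 = 980 RPM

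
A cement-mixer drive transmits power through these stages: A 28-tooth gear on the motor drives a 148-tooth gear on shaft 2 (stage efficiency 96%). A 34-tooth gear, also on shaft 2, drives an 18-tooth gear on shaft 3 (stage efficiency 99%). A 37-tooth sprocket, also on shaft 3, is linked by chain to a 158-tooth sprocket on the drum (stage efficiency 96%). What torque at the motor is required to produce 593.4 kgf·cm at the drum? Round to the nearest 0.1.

54.4 kgf·cm

Overall ratio R = 5.2857 × 0.52941 × 4.2703 = 11.95; overall efficiency η = 0.96 × 0.99 × 0.96 = 0.9124.
Input torque = output torque / (R × η) = 593.4 / (11.95 × 0.9124) = 54.427 kgf·cm.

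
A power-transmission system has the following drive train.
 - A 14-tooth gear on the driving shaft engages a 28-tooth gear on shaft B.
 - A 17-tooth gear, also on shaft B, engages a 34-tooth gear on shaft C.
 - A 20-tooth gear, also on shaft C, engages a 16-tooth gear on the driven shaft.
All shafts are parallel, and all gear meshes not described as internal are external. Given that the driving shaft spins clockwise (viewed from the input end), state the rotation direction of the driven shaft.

counterclockwise

the driving shaft → shaft B: external mesh, 1 reversal → CCW.
shaft B → shaft C: external mesh, 1 reversal → CW.
shaft C → the driven shaft: external mesh, 1 reversal → CCW.
3 reversals in total — an odd number — so the driven shaft turns opposite to the driving shaft.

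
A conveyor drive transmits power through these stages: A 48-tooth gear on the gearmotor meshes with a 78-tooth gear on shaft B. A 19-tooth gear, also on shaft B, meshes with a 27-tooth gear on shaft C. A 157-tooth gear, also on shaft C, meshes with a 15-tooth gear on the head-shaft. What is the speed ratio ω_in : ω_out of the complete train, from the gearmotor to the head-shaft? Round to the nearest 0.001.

0.221

Each stage contributes driven/driver: gear mesh 78/48 = 1.625, gear mesh 27/19 = 1.4211, gear mesh 15/157 = 0.095541.
Overall: 1.625 × 1.4211 × 0.095541 = 0.22063.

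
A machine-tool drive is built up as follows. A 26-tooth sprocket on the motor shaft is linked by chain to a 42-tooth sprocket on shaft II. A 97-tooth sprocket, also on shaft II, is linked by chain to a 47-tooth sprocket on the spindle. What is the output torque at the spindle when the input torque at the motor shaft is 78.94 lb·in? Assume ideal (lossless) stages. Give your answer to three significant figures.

chain 42/26 = 1.6154 → τ = 78.94·1.6154 = 127.52 lb·in
chain 47/97 = 0.48454 → τ = 127.52·0.48454 = 61.787 lb·in

61.8 lb·in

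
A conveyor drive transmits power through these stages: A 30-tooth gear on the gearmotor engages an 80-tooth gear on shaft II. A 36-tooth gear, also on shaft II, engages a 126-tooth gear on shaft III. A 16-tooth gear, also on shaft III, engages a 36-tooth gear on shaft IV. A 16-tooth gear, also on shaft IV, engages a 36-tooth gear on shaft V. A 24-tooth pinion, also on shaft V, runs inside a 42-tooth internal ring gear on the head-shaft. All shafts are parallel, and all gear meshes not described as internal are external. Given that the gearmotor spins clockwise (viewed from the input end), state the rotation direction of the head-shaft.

the gearmotor → shaft II: external mesh, 1 reversal → CCW.
shaft II → shaft III: external mesh, 1 reversal → CW.
shaft III → shaft IV: external mesh, 1 reversal → CCW.
shaft IV → shaft V: external mesh, 1 reversal → CW.
shaft V → the head-shaft: internal mesh, same direction → CW.
4 reversals in total — an even number — so the head-shaft turns the same way as the gearmotor.

clockwise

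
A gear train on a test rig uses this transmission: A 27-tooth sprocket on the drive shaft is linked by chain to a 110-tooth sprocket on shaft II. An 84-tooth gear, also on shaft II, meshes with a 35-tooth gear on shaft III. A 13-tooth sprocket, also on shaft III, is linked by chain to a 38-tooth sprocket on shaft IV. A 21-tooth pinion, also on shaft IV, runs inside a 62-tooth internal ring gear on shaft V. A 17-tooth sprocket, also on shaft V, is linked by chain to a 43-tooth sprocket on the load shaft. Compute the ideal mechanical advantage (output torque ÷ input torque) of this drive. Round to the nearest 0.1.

37.1

Each stage contributes driven/driver: chain 110/27 = 4.0741, gear mesh 35/84 = 0.41667, chain 38/13 = 2.9231, internal gear 62/21 = 2.9524, chain 43/17 = 2.5294.
Overall: 4.0741 × 0.41667 × 2.9231 × 2.9524 × 2.5294 = 37.055.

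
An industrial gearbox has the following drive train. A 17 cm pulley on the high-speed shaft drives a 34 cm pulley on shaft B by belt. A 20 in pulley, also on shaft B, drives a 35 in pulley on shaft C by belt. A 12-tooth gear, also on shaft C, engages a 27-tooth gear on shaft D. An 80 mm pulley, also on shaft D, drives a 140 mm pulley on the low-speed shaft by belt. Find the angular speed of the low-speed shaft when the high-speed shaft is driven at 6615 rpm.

Belt: ratio = 34/17 = 2, so shaft B turns at 6615 / 2 = 3307.5 rpm.
Belt: ratio = 35/20 = 1.75, so shaft C turns at 3307.5 / 1.75 = 1890 rpm.
Gear mesh: ratio = 27/12 = 2.25, so shaft D turns at 1890 / 2.25 = 840 rpm.
Belt: ratio = 140/80 = 1.75, so the low-speed shaft turns at 840 / 1.75 = 480 rpm.

480 rpm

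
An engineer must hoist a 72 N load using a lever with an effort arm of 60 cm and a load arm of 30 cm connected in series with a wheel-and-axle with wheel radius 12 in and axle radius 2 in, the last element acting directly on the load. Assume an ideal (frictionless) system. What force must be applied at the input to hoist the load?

6 N

Lever MA = effort arm / load arm = 60/30 = 2.
Wheel-and-axle MA = R/r = 12/2 = 6.
Combined ideal MA = 2 × 6 = 12.
Effort = load / MA = 72 / 12 = 6 N.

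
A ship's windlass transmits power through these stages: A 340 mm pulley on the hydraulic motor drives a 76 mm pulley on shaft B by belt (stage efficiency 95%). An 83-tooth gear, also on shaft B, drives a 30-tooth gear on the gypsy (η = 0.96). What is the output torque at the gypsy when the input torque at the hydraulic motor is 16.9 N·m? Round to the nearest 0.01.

1.25 N·m

After the belt (76/340): 16.9 × 0.22353 × 0.95 = 3.5888 N·m
After the gear mesh (30/83): 3.5888 × 0.36145 × 0.96 = 1.2453 N·m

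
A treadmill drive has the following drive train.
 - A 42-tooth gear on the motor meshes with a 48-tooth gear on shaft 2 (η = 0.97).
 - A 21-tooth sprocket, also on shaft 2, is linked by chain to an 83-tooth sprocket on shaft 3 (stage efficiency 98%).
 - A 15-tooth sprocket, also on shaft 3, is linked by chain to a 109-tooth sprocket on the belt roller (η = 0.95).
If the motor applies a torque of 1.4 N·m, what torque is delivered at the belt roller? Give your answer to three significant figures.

41.5 N·m

After the gear mesh (48/42): 1.4 × 1.1429 × 0.97 = 1.552 N·m
After the chain (83/21): 1.552 × 3.9524 × 0.98 = 6.0114 N·m
After the chain (109/15): 6.0114 × 7.2667 × 0.95 = 41.499 N·m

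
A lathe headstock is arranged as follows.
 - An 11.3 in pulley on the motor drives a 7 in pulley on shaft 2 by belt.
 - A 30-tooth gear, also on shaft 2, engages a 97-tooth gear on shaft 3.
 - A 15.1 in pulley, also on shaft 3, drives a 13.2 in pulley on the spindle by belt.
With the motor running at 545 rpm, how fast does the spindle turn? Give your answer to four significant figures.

the motor → shaft 2 (belt, 7/11.3): 545 ÷ 0.61947 = 879.79 rpm
shaft 2 → shaft 3 (gear mesh, 97/30): 879.79 ÷ 3.2333 = 272.1 rpm
shaft 3 → the spindle (belt, 13.2/15.1): 272.1 ÷ 0.87417 = 311.26 rpm

311.3 rpm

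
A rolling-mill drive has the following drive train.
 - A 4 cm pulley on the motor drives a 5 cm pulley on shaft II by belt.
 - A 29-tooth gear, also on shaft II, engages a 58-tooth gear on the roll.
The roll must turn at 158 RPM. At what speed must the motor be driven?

395 RPM

Overall ratio R = 1.25 × 2 = 2.5.
Required input speed = output speed × R = 158 × 2.5 = 395 RPM.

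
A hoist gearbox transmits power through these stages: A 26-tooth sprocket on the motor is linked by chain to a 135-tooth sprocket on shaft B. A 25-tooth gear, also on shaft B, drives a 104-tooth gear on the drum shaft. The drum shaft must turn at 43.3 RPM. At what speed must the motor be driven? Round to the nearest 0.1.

Overall ratio R = 5.1923 × 4.16 = 21.6.
Required input speed = output speed × R = 43.3 × 21.6 = 935.28 RPM.

935.3 RPM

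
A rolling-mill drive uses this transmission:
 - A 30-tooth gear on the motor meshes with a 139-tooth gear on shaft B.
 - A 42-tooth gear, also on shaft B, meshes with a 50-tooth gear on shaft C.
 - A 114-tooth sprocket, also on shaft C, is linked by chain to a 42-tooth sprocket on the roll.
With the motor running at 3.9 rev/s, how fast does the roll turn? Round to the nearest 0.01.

1.92 rev/s

Gear mesh: ratio = 139/30 = 4.6333, so shaft B turns at 3.9 / 4.6333 = 0.84173 rev/s.
Gear mesh: ratio = 50/42 = 1.1905, so shaft C turns at 0.84173 / 1.1905 = 0.70705 rev/s.
Chain: ratio = 42/114 = 0.36842, so the roll turns at 0.70705 / 0.36842 = 1.9191 rev/s.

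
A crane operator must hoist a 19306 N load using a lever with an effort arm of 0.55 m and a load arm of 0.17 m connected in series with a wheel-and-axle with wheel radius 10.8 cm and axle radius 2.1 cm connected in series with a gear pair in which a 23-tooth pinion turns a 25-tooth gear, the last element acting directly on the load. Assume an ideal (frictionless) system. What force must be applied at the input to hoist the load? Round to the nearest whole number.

1067 N

Lever MA = effort arm / load arm = 0.55/0.17 = 3.2353.
Wheel-and-axle MA = R/r = 10.8/2.1 = 5.1429.
Gear pair MA = 25/23 = 1.087.
Combined ideal MA = 3.2353 × 5.1429 × 1.087 = 18.085.
Effort = load / MA = 19306 / 18.085 = 1067.5 N.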